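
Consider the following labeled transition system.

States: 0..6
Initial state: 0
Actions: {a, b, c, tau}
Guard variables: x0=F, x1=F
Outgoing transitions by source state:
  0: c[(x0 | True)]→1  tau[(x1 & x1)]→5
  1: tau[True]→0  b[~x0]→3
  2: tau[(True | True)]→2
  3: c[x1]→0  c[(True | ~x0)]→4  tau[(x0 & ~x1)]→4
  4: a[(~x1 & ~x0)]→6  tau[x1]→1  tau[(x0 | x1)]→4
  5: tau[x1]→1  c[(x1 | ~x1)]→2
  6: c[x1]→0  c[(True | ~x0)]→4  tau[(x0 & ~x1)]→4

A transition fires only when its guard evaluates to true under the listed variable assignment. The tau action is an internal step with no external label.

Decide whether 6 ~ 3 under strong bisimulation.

Refine partition for ~:
  round 0: {{0,1,2,3,4,5,6}}
  round 1: {{0,3,5,6},{1},{2},{4}}
  round 2: {{0},{1},{2},{3,6},{4},{5}}
6 equivalence class(es) (converged in 3)
class of 6: {3,6}; class of 3: {3,6}

Answer: BISIMILAR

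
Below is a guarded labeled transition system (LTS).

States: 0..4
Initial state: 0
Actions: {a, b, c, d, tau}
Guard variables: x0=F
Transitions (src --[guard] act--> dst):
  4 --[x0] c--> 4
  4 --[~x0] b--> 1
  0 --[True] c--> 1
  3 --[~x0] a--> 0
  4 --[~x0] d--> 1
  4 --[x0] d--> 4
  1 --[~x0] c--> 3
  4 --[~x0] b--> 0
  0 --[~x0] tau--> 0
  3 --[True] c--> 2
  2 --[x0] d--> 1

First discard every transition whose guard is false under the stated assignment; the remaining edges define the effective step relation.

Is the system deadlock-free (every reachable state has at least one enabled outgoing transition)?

R = {0,1,2,3}
  0: c→1  tau→0  [2 out]
  1: c→3  [1 out]
  2: ∅  [STUCK]
  3: a→0  c→2  [2 out]
trace reaching 2: c·c·c

Answer: DEADLOCK at state 2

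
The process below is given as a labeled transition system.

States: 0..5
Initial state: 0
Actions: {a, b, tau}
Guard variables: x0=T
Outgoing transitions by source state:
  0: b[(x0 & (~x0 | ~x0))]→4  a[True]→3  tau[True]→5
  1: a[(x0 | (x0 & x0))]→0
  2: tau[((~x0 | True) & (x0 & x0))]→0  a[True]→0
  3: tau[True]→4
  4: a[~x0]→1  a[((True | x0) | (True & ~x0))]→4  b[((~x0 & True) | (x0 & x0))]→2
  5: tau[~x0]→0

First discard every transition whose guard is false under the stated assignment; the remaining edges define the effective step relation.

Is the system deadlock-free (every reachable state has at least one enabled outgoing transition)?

Answer: DEADLOCK at state 5

Analysis:
Reachable = {0,2,3,4,5}
  0: a→3  tau→5  [deg 2]
  2: a→0  tau→0  [deg 2]
  3: tau→4  [deg 1]
  4: a→4  b→2  [deg 2]
  5: ∅  [deadlock]
witness 5: tau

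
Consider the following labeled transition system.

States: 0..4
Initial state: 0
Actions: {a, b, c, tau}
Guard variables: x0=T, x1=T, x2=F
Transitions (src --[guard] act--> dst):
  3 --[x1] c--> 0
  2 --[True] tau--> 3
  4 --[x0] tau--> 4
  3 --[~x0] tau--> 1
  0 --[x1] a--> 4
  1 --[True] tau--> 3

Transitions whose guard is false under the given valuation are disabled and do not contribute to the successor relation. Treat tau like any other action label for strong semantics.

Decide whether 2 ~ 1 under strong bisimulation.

Compute ~ classes (split until stable):
  P[0] = {{0,1,2,3,4}}
  P[1] = {{0},{1,2,4},{3}}
  P[2] = {{0},{1,2},{3},{4}}
Fixed point at round 3; 4 class(es).
2∈{1,2}, 1∈{1,2}

Answer: BISIMILAR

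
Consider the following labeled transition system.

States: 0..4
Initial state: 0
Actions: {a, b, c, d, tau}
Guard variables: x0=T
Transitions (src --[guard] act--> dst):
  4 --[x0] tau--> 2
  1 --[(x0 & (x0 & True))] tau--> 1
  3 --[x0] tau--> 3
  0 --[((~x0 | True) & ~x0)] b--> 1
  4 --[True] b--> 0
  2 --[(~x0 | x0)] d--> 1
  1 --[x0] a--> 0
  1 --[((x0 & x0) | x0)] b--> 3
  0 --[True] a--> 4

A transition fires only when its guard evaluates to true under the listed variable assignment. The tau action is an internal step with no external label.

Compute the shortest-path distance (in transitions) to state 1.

Answer: 3

Analysis:
Breadth-first toward 1:
  Layer 0: {0}
  Layer 1: {4}
  Layer 2: {2}
  Layer 3: {1}
depth(1)=3, e.g. a·tau·d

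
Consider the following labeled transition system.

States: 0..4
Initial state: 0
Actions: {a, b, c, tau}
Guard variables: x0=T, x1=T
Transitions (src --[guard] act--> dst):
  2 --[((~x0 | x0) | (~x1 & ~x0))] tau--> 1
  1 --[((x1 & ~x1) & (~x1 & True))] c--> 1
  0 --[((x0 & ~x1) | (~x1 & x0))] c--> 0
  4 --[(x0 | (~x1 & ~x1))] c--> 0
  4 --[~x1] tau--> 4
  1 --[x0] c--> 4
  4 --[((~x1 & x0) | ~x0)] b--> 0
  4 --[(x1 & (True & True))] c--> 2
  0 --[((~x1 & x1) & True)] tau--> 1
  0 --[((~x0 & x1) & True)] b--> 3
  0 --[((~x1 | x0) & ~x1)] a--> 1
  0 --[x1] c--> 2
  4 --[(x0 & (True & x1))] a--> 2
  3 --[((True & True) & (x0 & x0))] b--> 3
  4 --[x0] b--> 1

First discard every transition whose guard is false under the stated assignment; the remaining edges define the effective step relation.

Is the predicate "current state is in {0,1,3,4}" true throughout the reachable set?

Safe = {0,1,3,4}
R = {0,1,2,4}
  0: safe
  1: safe
  2: VIOLATES
  4: safe
reach 2 via c — violates

Answer: INVARIANT VIOLATED at state 2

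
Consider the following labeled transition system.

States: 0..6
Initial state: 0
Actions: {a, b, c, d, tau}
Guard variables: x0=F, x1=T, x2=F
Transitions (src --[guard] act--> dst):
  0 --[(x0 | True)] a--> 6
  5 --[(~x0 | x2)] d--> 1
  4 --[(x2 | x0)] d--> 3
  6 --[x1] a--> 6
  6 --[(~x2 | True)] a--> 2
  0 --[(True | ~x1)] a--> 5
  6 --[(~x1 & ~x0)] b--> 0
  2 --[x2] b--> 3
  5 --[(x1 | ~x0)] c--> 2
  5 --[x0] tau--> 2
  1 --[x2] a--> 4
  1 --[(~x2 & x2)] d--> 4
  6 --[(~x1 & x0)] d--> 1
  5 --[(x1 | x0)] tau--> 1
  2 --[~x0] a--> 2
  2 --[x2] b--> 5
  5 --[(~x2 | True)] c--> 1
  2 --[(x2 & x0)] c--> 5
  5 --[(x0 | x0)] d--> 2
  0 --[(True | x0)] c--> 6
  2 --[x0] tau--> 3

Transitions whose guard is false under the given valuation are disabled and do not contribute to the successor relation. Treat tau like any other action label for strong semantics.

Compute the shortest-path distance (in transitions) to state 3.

Layered search for 3:
  Layer 0: {0}
  Layer 1: {5,6}
  Layer 2: {1,2}
3 never appears.

Answer: UNREACHABLE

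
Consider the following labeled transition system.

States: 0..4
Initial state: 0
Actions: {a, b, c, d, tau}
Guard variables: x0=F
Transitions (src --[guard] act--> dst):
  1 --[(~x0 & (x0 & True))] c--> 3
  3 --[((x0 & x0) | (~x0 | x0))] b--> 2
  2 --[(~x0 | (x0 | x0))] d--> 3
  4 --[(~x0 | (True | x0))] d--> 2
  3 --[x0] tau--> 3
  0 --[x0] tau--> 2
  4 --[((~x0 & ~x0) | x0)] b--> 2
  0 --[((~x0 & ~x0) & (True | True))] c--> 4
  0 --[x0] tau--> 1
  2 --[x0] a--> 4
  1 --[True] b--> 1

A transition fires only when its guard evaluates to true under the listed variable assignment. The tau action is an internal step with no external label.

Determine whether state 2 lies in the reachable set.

Guard filter leaves 6 enabled edge(s).
L0 = {0}
L1 = {4}  now seen {0,4}
L2 = {2}  now seen {0,2,4}
L3 = {3}  now seen {0,2,3,4}
Reachable = {0,2,3,4}
trace reaching 2: c·d

Answer: REACHABLE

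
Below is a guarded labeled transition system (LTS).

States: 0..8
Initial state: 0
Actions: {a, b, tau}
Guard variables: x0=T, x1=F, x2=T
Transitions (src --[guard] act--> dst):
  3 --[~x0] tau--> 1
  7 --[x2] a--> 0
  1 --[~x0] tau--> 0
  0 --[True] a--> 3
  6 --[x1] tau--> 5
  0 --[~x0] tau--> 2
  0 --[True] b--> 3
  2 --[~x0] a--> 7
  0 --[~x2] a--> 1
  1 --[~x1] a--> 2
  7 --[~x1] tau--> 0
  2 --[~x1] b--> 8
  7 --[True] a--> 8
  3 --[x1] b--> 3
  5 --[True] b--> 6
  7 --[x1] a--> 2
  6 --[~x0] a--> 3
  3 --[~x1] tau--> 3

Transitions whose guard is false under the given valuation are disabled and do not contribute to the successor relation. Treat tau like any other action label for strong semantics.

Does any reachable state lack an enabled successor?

Answer: DEADLOCK-FREE

Analysis:
Reach set: {0,3}
  0: a→3  b→3  [2 out]
  3: tau→3  [1 out]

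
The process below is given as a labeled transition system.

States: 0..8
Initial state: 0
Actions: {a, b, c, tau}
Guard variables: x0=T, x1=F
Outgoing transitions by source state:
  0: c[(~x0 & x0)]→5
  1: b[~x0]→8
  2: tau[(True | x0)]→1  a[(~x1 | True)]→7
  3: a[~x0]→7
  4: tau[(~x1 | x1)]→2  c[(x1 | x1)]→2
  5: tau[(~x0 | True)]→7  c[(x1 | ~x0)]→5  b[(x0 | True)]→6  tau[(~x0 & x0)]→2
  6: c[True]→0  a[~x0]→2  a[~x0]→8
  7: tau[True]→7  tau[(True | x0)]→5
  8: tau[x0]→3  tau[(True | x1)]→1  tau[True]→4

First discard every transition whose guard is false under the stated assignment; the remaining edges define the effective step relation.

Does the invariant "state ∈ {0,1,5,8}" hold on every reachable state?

Allowed set {0,1,5,8}
R = {0}
  0: ok

Answer: INVARIANT HOLDS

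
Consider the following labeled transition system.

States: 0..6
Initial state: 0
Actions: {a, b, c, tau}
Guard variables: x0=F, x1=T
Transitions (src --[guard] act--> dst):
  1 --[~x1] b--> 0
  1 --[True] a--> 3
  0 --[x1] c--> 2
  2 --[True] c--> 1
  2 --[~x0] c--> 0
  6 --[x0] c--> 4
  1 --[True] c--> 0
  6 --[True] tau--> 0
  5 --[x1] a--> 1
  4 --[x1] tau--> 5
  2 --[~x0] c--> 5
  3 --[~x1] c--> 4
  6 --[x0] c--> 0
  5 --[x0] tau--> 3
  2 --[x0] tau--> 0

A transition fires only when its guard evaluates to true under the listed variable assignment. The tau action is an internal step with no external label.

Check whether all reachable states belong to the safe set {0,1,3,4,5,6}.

Allowed set {0,1,3,4,5,6}
R = {0,1,2,3,5}
  0: ok
  1: ok
  2: outside
  3: ok
  5: ok
reach 2 via c — violates

Answer: INVARIANT VIOLATED at state 2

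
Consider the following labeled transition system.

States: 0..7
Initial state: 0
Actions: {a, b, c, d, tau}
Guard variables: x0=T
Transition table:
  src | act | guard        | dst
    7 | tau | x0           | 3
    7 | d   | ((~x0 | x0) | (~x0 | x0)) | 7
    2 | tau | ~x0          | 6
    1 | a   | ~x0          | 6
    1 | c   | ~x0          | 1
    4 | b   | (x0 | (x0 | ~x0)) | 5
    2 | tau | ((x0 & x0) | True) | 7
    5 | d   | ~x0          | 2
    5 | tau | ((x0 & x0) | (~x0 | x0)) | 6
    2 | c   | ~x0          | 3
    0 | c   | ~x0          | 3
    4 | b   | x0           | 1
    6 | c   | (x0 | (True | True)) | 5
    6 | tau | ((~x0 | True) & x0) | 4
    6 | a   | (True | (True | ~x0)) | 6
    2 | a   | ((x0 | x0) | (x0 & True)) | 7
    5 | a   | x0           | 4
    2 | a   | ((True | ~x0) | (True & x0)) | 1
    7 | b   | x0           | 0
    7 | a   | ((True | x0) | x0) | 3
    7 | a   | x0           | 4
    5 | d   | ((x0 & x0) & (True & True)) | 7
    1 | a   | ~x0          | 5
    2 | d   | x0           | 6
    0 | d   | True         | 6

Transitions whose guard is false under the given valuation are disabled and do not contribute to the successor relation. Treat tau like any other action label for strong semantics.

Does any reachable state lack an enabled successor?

R = {0,1,3,4,5,6,7}
  0: d→6  [1 exit(s)]
  1: ∅  [STUCK]
  3: ∅  [STUCK]
  4: b→1  b→5  [2 exit(s)]
  5: a→4  d→7  tau→6  [3 exit(s)]
  6: a→6  c→5  tau→4  [3 exit(s)]
  7: a→3  a→4  b→0  d→7  tau→3  [5 exit(s)]
trace reaching 1: d·tau·b

Answer: DEADLOCK at state 1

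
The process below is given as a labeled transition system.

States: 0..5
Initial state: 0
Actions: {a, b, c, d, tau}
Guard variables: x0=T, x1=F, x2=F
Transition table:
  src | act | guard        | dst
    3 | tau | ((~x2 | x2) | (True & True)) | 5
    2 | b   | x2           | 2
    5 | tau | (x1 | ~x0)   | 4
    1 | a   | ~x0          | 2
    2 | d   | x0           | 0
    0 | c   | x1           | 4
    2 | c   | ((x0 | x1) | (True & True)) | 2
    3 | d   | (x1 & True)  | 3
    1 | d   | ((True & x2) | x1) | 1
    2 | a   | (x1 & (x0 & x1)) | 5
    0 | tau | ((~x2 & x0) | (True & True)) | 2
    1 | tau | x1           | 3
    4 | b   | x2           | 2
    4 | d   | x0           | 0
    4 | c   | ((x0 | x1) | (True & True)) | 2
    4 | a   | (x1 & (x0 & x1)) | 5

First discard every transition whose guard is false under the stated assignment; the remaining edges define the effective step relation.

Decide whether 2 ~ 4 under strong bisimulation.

Refine partition for ~:
  round 0: {{0,1,2,3,4,5}}
  round 1: {{0,3},{1,5},{2,4}}
  round 2: {{0},{1,5},{2,4},{3}}
Fixed point at round 3; 4 class(es).
[2]={2,4}  [4]={2,4}

Answer: BISIMILAR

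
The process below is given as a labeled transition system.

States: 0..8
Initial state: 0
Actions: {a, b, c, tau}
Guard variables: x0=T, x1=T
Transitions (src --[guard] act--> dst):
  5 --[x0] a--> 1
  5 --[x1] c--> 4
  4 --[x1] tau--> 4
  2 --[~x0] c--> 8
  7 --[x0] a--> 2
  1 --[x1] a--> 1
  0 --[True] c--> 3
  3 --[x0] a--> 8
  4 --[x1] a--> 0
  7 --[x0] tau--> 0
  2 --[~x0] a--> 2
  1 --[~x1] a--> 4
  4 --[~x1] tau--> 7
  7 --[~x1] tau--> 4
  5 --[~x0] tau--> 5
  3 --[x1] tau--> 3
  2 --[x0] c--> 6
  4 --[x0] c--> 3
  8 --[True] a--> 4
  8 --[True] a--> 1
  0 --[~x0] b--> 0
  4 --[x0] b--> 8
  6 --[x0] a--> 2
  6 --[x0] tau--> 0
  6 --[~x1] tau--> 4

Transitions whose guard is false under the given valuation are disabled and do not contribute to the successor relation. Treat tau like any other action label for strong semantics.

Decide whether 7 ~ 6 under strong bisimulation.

Compute ~ classes (split until stable):
  round 0: {{0,1,2,3,4,5,6,7,8}}
  round 1: {{0,2},{1,8},{3,6,7},{4},{5}}
  round 2: {{0,2},{1},{3},{4},{5},{6,7},{8}}
  round 3: {{0},{1},{2},{3},{4},{5},{6,7},{8}}
Fixed point at round 4; 8 class(es).
7∈{6,7}, 6∈{6,7}

Answer: BISIMILAR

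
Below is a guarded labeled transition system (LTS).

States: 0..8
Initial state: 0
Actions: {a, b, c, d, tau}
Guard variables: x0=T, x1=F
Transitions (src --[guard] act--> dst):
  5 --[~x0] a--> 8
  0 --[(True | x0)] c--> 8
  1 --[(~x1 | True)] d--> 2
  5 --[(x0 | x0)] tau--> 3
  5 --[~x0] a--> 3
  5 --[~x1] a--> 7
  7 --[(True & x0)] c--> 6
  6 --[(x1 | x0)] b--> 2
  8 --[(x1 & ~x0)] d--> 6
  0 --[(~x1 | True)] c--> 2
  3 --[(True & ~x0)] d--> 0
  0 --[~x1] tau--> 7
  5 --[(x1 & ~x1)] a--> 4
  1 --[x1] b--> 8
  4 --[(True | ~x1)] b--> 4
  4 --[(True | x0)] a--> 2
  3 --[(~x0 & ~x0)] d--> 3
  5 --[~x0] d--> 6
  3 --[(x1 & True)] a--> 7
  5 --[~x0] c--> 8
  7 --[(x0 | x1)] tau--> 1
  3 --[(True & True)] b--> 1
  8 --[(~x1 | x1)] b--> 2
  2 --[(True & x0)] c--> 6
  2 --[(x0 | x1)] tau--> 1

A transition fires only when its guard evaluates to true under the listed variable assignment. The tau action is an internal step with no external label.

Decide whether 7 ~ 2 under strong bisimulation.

Refine partition for ~:
  π0 = {{0,1,2,3,4,5,6,7,8}}
  π1 = {{0,2,7},{1},{3,6,8},{4},{5}}
  π2 = {{0},{1},{2,7},{3},{4},{5},{6,8}}
Fixed point at round 3; 7 class(es).
class of 7: {2,7}; class of 2: {2,7}

Answer: BISIMILAR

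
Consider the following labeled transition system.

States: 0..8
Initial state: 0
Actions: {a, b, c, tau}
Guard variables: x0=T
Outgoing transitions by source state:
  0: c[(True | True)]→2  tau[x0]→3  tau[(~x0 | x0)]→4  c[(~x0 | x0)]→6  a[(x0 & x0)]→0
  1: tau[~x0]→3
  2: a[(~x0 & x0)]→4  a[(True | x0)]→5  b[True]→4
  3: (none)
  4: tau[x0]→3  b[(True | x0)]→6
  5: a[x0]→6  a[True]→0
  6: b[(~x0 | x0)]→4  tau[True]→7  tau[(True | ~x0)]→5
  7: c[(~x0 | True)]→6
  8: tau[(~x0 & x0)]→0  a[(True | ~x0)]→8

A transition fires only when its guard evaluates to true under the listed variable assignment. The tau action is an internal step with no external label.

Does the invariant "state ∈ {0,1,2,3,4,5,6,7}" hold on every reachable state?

Allowed set {0,1,2,3,4,5,6,7}
R = {0,2,3,4,5,6,7}
  0: ✓
  2: ✓
  3: ✓
  4: ✓
  5: ✓
  6: ✓
  7: ✓

Answer: INVARIANT HOLDS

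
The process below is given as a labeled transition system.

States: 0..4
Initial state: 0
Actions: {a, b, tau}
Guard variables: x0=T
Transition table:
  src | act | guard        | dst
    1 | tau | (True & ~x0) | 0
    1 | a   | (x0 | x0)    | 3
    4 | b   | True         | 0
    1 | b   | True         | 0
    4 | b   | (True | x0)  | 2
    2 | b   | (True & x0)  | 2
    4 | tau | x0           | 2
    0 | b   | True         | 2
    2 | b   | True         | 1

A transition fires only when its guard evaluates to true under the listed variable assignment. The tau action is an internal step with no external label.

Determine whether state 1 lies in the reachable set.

Answer: REACHABLE

Analysis:
8 transition(s) survive guard evaluation.
depth 0: {0}
depth 1: {2}  total {0,2}
depth 2: {1}  total {0,1,2}
depth 3: {3}  total {0,1,2,3}
Reach set: {0,1,2,3}
trace reaching 1: b·b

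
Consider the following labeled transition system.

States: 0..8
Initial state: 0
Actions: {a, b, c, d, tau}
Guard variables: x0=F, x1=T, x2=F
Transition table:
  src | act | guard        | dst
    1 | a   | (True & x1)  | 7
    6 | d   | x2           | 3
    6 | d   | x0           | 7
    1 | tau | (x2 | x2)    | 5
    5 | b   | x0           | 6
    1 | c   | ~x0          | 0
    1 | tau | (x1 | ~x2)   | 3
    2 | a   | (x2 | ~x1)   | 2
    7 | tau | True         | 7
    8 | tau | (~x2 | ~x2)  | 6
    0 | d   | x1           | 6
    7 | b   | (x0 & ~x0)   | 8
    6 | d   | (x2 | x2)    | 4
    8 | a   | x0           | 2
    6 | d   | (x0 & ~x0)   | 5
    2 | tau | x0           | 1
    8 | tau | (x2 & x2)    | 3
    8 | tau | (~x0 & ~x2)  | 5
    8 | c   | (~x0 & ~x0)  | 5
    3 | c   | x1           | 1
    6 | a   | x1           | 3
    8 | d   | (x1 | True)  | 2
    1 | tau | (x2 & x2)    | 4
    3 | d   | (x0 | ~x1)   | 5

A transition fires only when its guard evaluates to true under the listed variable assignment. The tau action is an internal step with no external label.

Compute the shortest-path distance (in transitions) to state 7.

Answer: 4

Trace:
Layered search for 7:
  Layer 0: {0}
  Layer 1: {6}
  Layer 2: {3}
  Layer 3: {1}
  Layer 4: {7}
7 enters at depth 4; path d·a·c·a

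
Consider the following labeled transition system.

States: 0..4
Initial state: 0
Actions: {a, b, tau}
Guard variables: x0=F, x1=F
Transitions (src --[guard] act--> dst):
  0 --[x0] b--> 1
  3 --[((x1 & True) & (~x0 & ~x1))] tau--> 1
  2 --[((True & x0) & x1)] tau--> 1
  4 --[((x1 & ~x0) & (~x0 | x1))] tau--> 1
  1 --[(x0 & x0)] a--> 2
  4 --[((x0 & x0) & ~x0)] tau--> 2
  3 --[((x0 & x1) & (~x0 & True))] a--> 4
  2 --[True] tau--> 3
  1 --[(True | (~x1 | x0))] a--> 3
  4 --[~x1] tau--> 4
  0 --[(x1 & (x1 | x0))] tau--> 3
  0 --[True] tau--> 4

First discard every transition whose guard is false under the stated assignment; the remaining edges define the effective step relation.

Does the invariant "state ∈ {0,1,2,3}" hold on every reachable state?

Allowed set {0,1,2,3}
R = {0,4}
  0: ✓
  4: ✗ unsafe
witness against invariant: tau → 4

Answer: INVARIANT VIOLATED at state 4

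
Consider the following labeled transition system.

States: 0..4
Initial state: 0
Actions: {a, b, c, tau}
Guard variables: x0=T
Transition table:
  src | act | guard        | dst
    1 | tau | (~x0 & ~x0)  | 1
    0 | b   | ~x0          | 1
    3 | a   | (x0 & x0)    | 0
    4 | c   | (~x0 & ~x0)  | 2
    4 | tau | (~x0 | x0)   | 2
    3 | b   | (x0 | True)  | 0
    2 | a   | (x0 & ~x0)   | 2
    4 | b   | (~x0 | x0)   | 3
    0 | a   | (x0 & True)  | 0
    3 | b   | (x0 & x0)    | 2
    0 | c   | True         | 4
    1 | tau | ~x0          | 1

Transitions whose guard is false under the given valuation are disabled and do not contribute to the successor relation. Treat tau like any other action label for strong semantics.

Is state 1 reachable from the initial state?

Answer: UNREACHABLE

Working:
Guard filter leaves 7 enabled edge(s).
L0 = {0}
L1 = {4}  cumulative {0,4}
L2 = {2,3}  cumulative {0,2,3,4}
Reach set: {0,2,3,4}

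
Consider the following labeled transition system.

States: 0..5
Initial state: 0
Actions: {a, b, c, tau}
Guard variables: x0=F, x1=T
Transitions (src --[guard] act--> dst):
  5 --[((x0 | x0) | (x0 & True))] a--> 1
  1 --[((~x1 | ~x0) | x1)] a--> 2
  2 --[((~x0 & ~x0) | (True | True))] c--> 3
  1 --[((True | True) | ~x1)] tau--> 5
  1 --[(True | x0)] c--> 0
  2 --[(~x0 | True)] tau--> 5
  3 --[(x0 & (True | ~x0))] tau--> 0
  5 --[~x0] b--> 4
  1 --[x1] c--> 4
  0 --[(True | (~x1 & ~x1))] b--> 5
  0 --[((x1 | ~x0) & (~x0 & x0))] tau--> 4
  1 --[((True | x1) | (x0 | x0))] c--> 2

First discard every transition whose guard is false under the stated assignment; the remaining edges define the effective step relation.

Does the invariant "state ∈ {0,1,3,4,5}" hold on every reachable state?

Answer: INVARIANT HOLDS

Working:
Allowed set {0,1,3,4,5}
R = {0,4,5}
  0: ✓
  4: ✓
  5: ✓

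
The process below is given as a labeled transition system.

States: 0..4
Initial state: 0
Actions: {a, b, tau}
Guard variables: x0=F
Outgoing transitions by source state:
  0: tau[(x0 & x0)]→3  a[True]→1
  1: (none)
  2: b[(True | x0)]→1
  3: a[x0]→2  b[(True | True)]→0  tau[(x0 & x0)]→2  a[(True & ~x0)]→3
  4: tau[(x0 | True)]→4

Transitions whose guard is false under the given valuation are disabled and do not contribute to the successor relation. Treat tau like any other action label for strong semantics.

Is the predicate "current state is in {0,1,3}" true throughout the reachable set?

Answer: INVARIANT HOLDS

Analysis:
Inv-set: {0,1,3}
R = {0,1}
  0: ✓
  1: ✓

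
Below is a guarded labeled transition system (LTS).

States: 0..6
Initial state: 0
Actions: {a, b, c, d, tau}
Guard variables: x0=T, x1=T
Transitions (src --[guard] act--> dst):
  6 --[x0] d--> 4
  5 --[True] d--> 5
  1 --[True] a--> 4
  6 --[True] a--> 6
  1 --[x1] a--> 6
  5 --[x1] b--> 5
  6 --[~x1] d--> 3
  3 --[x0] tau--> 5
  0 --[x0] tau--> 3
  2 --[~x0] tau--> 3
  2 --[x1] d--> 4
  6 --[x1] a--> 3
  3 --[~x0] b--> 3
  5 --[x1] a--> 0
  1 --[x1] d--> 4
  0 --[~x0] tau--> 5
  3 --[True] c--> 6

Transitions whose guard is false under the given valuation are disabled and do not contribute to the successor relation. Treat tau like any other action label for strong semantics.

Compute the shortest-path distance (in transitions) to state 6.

Answer: 2

Trace:
BFS to 6:
  L0 = {0}
  L1 = {3}
  L2 = {5,6}
depth(6)=2, e.g. tau·c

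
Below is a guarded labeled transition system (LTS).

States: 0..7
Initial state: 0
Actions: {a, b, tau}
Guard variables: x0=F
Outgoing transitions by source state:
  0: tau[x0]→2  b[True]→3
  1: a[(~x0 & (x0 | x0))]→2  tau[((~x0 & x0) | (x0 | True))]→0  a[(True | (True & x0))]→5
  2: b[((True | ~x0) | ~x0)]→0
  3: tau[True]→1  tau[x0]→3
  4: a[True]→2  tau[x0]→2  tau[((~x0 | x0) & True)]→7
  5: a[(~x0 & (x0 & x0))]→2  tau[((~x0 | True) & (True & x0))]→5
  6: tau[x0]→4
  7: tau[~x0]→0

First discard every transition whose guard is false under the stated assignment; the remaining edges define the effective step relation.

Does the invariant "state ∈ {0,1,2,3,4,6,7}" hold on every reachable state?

Answer: INVARIANT VIOLATED at state 5

Analysis:
Inv-set: {0,1,2,3,4,6,7}
Reachable = {0,1,3,5}
  0: ✓
  1: ✓
  3: ✓
  5: outside
counterexample path to 5: b·tau·a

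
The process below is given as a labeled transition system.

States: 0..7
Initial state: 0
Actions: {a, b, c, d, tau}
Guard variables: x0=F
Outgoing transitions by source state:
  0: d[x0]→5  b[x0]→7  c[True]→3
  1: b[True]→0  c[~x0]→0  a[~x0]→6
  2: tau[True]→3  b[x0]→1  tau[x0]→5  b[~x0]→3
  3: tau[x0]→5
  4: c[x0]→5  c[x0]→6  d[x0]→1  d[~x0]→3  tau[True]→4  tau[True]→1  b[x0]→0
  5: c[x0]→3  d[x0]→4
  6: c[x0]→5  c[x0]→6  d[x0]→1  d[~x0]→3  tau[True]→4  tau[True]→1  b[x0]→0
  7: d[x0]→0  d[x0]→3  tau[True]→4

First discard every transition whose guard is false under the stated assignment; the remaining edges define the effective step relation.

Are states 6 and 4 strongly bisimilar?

Answer: BISIMILAR

Working:
Bisimulation quotient by refinement:
  round 0: {{0,1,2,3,4,5,6,7}}
  round 1: {{0},{1},{2},{3,5},{4,6},{7}}
Fixed point at round 2; 6 class(es).
[6]={4,6}  [4]={4,6}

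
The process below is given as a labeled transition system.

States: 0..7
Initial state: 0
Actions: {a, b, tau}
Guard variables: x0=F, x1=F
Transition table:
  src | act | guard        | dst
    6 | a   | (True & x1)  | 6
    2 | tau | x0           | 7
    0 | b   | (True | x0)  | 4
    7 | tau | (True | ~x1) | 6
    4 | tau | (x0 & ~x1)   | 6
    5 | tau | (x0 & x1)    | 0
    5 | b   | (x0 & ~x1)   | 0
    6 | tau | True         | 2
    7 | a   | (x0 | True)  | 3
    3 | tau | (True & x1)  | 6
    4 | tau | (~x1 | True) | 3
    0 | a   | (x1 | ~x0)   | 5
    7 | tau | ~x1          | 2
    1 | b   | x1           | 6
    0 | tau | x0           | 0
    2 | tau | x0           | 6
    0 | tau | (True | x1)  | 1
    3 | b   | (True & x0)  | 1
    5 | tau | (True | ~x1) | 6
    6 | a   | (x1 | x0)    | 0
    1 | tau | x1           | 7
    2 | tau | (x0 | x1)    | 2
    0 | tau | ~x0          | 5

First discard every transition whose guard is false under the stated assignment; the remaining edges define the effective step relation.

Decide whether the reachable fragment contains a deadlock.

R = {0,1,2,3,4,5,6}
  0: a→5  b→4  tau→1  tau→5  [deg 4]
  1: ∅  [no exit]
  2: ∅  [no exit]
  3: ∅  [no exit]
  4: tau→3  [deg 1]
  5: tau→6  [deg 1]
  6: tau→2  [deg 1]
trace reaching 1: tau

Answer: DEADLOCK at state 1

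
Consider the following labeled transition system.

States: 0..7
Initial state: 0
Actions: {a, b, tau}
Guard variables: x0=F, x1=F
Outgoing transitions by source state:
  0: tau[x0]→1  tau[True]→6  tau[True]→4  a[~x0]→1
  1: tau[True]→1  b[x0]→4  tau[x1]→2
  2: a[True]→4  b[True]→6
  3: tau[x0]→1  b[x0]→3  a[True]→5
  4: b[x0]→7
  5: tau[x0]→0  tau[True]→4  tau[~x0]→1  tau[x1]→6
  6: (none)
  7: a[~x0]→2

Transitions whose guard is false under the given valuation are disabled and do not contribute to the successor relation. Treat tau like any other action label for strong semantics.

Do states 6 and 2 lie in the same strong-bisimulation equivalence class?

Compute ~ classes (split until stable):
  π0 = {{0,1,2,3,4,5,6,7}}
  π1 = {{0},{1,5},{2},{3,7},{4,6}}
  π2 = {{0},{1},{2},{3},{4,6},{5},{7}}
7 equivalence class(es) (converged in 3)
class of 6: {4,6}; class of 2: {2}

Answer: NOT BISIMILAR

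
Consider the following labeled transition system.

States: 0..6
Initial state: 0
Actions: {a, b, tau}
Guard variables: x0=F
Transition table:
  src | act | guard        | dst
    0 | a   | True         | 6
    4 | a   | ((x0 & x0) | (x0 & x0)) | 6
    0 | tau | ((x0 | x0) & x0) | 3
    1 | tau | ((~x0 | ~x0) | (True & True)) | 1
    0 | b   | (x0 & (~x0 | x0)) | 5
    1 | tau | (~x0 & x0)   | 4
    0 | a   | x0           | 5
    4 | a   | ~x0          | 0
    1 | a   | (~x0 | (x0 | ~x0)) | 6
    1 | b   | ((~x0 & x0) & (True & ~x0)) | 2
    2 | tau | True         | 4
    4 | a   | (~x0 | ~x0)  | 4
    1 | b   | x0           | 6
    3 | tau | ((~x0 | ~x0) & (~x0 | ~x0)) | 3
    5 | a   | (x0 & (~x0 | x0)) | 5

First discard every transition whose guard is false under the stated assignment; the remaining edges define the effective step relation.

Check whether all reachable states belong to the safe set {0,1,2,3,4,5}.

Answer: INVARIANT VIOLATED at state 6

Trace:
Safe = {0,1,2,3,4,5}
Reachable = {0,6}
  0: ok
  6: outside
reach 6 via a — violates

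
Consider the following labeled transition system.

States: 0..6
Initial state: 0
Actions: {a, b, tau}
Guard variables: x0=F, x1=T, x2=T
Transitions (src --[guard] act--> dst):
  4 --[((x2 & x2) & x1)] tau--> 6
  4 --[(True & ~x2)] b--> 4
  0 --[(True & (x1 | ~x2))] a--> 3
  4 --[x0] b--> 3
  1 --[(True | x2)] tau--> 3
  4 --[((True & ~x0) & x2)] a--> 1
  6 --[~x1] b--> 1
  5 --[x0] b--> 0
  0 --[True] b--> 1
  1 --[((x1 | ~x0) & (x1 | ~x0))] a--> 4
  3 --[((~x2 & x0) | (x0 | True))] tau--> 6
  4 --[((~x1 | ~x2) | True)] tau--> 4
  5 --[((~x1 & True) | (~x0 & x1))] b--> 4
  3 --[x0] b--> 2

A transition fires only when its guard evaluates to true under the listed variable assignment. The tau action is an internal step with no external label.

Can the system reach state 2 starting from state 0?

Answer: UNREACHABLE

Working:
9 transition(s) survive guard evaluation.
depth 0: {0}
depth 1: {1,3}  total {0,1,3}
depth 2: {4,6}  total {0,1,3,4,6}
Reachable = {0,1,3,4,6}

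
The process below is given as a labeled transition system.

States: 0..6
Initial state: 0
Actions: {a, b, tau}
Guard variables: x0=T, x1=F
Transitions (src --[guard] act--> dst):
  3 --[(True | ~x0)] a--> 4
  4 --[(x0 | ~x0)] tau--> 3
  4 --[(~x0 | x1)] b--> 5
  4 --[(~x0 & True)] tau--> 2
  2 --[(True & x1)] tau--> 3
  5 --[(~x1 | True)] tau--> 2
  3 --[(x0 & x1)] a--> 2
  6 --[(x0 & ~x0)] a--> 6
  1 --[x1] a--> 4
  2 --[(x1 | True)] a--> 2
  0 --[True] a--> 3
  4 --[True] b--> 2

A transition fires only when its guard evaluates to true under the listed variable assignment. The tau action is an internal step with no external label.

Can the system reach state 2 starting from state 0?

After dropping false guards: 6 live edges.
depth 0: {0}
depth 1: {3}  now seen {0,3}
depth 2: {4}  now seen {0,3,4}
depth 3: {2}  now seen {0,2,3,4}
Reachable = {0,2,3,4}
trace reaching 2: a·a·b

Answer: REACHABLE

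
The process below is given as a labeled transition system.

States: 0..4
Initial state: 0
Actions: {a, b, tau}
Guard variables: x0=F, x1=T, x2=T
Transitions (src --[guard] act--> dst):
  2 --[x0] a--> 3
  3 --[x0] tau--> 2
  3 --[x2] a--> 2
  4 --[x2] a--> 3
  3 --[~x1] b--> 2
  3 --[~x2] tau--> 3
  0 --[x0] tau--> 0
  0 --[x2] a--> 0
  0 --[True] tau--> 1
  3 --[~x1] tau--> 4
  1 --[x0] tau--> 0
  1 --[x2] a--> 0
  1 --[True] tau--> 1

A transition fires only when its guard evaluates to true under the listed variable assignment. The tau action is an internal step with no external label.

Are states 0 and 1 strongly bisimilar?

Answer: BISIMILAR

Trace:
Compute ~ classes (split until stable):
  P[0] = {{0,1,2,3,4}}
  P[1] = {{0,1},{2},{3,4}}
  P[2] = {{0,1},{2},{3},{4}}
4 equivalence class(es) (converged in 3)
class of 0: {0,1}; class of 1: {0,1}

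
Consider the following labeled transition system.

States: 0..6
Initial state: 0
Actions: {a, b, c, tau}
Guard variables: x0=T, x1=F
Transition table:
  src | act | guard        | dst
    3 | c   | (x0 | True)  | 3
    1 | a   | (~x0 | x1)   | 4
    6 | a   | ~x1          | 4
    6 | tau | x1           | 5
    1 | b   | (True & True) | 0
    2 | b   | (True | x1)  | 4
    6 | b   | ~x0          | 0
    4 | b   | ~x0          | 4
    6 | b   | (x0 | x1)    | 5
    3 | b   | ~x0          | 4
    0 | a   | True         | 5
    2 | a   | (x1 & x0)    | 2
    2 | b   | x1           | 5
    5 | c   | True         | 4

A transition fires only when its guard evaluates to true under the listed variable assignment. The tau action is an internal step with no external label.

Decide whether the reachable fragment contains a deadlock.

Answer: DEADLOCK at state 4

Analysis:
Reachable = {0,4,5}
  0: a→5  [1 exit(s)]
  4: ∅  [deadlock]
  5: c→4  [1 exit(s)]
trace reaching 4: a·c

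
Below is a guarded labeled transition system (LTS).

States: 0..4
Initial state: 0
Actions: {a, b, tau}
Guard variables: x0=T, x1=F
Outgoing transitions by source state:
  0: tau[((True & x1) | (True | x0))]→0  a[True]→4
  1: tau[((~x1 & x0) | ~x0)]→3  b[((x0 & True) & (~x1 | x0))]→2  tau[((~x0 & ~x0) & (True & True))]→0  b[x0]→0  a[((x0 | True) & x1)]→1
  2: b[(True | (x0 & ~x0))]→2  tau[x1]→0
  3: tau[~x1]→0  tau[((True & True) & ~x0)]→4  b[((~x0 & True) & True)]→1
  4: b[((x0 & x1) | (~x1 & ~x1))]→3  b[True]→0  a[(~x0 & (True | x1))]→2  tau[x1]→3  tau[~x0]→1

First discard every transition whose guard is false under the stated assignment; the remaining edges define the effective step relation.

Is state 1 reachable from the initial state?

Answer: UNREACHABLE

Analysis:
Guard filter leaves 9 enabled edge(s).
depth 0: {0}
depth 1: {4}  total {0,4}
depth 2: {3}  total {0,3,4}
R = {0,3,4}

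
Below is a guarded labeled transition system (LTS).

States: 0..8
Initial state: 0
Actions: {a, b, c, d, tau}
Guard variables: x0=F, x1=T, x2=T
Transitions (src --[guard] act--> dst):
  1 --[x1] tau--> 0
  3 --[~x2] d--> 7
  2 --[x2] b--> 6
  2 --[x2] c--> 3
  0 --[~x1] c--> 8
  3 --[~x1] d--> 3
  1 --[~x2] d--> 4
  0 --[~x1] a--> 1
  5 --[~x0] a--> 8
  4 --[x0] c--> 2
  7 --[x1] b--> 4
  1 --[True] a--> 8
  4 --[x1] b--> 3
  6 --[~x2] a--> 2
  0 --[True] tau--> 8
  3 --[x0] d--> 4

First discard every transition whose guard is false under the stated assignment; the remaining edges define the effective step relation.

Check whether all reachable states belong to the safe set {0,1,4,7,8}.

Allowed set {0,1,4,7,8}
Reach set: {0,8}
  0: ok
  8: ok

Answer: INVARIANT HOLDS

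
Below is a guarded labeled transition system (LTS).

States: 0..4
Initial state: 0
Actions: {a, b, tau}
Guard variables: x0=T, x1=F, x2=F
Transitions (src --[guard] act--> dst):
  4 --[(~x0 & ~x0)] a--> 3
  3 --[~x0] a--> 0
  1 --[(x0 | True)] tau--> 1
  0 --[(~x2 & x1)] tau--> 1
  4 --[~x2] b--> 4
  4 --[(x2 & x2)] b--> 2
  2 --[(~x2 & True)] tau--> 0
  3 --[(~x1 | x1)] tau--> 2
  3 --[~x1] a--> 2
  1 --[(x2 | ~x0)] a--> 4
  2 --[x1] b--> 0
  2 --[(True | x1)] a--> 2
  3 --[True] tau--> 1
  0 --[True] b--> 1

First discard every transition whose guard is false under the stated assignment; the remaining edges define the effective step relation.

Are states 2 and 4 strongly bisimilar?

Refine partition for ~:
  π0 = {{0,1,2,3,4}}
  π1 = {{0,4},{1},{2,3}}
  π2 = {{0},{1},{2},{3},{4}}
5 equivalence class(es) (converged in 3)
class of 2: {2}; class of 4: {4}

Answer: NOT BISIMILAR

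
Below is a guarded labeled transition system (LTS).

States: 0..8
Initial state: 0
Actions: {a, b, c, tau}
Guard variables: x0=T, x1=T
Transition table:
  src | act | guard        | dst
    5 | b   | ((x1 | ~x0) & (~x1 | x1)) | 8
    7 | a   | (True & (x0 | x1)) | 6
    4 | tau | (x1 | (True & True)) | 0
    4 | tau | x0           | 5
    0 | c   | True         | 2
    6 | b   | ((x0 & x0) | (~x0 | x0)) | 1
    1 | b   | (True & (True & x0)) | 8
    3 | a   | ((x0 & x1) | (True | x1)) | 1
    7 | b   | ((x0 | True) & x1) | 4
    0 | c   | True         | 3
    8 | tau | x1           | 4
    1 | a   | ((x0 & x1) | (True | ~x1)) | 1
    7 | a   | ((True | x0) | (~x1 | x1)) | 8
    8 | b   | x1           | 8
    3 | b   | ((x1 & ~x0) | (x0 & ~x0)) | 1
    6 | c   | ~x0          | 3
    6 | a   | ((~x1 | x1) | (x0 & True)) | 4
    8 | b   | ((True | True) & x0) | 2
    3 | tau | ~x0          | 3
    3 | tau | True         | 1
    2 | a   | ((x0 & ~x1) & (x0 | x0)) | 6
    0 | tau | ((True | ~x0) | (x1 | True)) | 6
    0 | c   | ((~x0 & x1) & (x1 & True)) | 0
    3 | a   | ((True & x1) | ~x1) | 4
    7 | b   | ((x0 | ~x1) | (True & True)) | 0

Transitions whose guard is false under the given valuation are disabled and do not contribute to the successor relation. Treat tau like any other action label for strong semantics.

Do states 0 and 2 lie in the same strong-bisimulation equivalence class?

Refine partition for ~:
  P[0] = {{0,1,2,3,4,5,6,7,8}}
  P[1] = {{0},{1,6,7},{2},{3},{4},{5},{8}}
  P[2] = {{0},{1},{2},{3},{4},{5},{6},{7},{8}}
9 equivalence class(es) (converged in 3)
0∈{0}, 2∈{2}

Answer: NOT BISIMILAR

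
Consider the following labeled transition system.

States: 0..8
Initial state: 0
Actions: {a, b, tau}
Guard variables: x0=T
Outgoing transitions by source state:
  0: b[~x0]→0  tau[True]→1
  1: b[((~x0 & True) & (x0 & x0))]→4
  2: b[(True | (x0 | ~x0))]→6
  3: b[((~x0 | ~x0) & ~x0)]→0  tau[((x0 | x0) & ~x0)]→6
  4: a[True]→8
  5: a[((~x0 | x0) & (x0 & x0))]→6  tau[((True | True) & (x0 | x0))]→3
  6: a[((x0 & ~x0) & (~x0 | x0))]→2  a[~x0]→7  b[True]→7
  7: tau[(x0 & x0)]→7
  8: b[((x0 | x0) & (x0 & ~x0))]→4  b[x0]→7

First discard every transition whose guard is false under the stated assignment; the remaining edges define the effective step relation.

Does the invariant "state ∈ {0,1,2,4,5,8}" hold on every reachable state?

Allowed set {0,1,2,4,5,8}
R = {0,1}
  0: ok
  1: ok

Answer: INVARIANT HOLDS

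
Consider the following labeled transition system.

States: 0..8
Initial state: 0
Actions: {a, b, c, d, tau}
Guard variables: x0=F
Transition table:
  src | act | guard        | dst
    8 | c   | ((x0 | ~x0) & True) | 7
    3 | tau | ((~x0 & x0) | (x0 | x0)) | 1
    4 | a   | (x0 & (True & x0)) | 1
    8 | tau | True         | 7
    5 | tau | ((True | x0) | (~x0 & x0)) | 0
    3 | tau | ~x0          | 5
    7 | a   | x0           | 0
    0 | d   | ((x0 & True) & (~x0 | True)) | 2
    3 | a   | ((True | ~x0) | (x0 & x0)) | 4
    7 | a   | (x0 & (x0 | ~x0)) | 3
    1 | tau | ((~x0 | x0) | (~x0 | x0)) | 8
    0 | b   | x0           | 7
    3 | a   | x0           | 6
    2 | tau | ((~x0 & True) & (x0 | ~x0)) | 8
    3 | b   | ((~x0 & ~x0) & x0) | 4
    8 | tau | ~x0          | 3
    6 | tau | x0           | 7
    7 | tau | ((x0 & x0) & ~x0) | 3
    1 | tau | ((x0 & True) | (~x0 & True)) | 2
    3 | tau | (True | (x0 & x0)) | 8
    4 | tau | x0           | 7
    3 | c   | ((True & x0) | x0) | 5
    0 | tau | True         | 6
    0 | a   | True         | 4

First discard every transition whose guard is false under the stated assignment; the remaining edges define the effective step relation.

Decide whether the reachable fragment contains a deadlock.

Answer: DEADLOCK at state 4

Analysis:
Reachable = {0,4,6}
  0: a→4  tau→6  [2 exit(s)]
  4: ∅  [STUCK]
  6: ∅  [STUCK]
witness 4: a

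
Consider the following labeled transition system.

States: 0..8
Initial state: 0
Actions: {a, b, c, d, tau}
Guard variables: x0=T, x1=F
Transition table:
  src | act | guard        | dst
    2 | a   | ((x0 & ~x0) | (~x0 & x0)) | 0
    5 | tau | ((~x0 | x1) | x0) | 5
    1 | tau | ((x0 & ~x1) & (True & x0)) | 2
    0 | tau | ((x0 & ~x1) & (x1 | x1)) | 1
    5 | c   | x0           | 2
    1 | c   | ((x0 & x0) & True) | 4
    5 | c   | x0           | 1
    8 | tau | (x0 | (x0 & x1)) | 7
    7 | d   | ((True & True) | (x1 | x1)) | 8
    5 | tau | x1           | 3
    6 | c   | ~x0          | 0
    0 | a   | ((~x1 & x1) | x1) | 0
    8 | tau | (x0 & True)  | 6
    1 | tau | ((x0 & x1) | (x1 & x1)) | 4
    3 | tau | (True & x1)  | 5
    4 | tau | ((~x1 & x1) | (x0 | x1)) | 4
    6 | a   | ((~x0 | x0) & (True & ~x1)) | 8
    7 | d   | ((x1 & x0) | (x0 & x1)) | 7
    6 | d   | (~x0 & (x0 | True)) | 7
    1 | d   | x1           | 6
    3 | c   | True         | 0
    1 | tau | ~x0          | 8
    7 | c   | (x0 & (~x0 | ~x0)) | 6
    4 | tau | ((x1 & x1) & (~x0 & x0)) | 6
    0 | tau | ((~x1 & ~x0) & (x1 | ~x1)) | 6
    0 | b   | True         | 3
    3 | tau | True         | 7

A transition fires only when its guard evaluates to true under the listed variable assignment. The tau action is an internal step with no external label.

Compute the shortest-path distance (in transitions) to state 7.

Breadth-first toward 7:
  depth 0: {0}
  depth 1: {3}
  depth 2: {7}
first hit 7 at d=2 via b·tau

Answer: 2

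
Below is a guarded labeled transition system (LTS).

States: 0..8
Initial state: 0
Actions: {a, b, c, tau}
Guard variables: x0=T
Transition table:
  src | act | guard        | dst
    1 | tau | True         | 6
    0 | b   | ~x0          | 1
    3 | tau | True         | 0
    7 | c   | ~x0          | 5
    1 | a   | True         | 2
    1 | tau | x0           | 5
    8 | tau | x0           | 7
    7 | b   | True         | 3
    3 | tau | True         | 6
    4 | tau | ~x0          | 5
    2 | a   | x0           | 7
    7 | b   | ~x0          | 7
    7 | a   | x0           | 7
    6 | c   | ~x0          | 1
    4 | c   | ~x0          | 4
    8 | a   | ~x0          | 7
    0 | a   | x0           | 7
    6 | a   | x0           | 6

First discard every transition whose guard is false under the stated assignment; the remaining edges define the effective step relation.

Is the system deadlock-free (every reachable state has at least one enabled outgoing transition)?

R = {0,3,6,7}
  0: a→7  [1 out]
  3: tau→0  tau→6  [2 out]
  6: a→6  [1 out]
  7: a→7  b→3  [2 out]

Answer: DEADLOCK-FREE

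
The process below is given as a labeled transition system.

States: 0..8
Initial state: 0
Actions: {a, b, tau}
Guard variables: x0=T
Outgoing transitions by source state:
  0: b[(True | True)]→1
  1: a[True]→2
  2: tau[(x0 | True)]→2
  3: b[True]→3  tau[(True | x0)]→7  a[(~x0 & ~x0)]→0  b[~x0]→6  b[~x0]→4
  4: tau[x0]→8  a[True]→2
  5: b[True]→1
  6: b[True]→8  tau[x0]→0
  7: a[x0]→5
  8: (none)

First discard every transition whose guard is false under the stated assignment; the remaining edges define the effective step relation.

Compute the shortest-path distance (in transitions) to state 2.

BFS to 2:
  depth 0: {0}
  depth 1: {1}
  depth 2: {2}
2 enters at depth 2; path b·a

Answer: 2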